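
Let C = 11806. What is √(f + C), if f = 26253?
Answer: √38059 ≈ 195.09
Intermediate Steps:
√(f + C) = √(26253 + 11806) = √38059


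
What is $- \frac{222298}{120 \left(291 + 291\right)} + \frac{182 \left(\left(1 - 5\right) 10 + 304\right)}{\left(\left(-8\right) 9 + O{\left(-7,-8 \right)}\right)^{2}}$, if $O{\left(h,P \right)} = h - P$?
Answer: $\frac{1117534051}{176031720} \approx 6.3485$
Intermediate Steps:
$- \frac{222298}{120 \left(291 + 291\right)} + \frac{182 \left(\left(1 - 5\right) 10 + 304\right)}{\left(\left(-8\right) 9 + O{\left(-7,-8 \right)}\right)^{2}} = - \frac{222298}{120 \left(291 + 291\right)} + \frac{182 \left(\left(1 - 5\right) 10 + 304\right)}{\left(\left(-8\right) 9 - -1\right)^{2}} = - \frac{222298}{120 \cdot 582} + \frac{182 \left(\left(-4\right) 10 + 304\right)}{\left(-72 + \left(-7 + 8\right)\right)^{2}} = - \frac{222298}{69840} + \frac{182 \left(-40 + 304\right)}{\left(-72 + 1\right)^{2}} = \left(-222298\right) \frac{1}{69840} + \frac{182 \cdot 264}{\left(-71\right)^{2}} = - \frac{111149}{34920} + \frac{48048}{5041} = \frac{1117534051}{176031720}$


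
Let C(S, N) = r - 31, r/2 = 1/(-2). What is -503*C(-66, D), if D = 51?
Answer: 16096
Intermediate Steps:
r = -1 (r = 2/(-2) = 2*(-1/2) = -1)
C(S, N) = -32 (C(S, N) = -1 - 31 = -32)
-503*C(-66, D) = -503*(-32) = 16096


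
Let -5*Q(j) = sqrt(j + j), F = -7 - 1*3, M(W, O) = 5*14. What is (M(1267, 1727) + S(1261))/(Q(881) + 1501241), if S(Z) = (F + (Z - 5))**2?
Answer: 58270143980650/56343113500263 + 7762930*sqrt(1762)/56343113500263 ≈ 1.0342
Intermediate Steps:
M(W, O) = 70
F = -10 (F = -7 - 3 = -10)
S(Z) = (-15 + Z)**2 (S(Z) = (-10 + (Z - 5))**2 = (-10 + (-5 + Z))**2 = (-15 + Z)**2)
Q(j) = -sqrt(2)*sqrt(j)/5 (Q(j) = -sqrt(j + j)/5 = -sqrt(2)*sqrt(j)/5)
(M(1267, 1727) + S(1261))/(Q(881) + 1501241) = (70 + (-15 + 1261)**2)/(-sqrt(2)*sqrt(881)/5 + 1501241) = (70 + 1246**2)/(-sqrt(1762)/5 + 1501241) = (70 + 1552516)/(1501241 - sqrt(1762)/5) = 1552586/(1501241 - sqrt(1762)/5)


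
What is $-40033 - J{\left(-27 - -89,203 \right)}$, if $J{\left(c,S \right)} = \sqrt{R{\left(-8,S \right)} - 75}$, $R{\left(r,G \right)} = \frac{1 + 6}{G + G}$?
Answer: $-40033 - \frac{i \sqrt{252242}}{58} \approx -40033.0 - 8.6593 i$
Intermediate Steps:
$R{\left(r,G \right)} = \frac{7}{2 G}$
$J{\left(c,S \right)} = \sqrt{-75 + \frac{7}{2 S}}$ ($J{\left(c,S \right)} = \sqrt{\frac{7}{2 S} - 75} = \sqrt{-75 + \frac{7}{2 S}}$)
$-40033 - J{\left(-27 - -89,203 \right)} = -40033 - \frac{\sqrt{-300 + \frac{14}{203}}}{2} = -40033 - \frac{\sqrt{-300 + 14 \cdot \frac{1}{203}}}{2} = -40033 - \frac{\sqrt{-300 + \frac{2}{29}}}{2} = -40033 - \frac{\sqrt{- \frac{8698}{29}}}{2} = -40033 - \frac{\frac{1}{29} i \sqrt{252242}}{2} = -40033 - \frac{i \sqrt{252242}}{58}$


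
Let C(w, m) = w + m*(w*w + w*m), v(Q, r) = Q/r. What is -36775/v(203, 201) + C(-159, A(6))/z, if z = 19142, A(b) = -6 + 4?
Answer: -8323751913/228578 ≈ -36415.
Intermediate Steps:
A(b) = -2
C(w, m) = w + m*(w**2 + m*w)
-36775/v(203, 201) + C(-159, A(6))/z = -36775/(203/201) - 159*(1 + (-2)**2 - 2*(-159))/19142 = -36775/(203*(1/201)) - 159*(1 + 4 + 318)*(1/19142) = -36775/203/201 - 159*323*(1/19142) = -36775*201/203 - 51357*1/19142 = -7391775/203 - 3021/1126 = -8323751913/228578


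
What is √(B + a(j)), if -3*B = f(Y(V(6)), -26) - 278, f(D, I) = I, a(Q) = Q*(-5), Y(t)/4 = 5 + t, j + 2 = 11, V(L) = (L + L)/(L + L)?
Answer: 13*√3/3 ≈ 7.5056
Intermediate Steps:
V(L) = 1 (V(L) = (2*L)/((2*L)) = (2*L)*(1/(2*L)) = 1)
j = 9 (j = -2 + 11 = 9)
Y(t) = 20 + 4*t (Y(t) = 4*(5 + t) = 20 + 4*t)
a(Q) = -5*Q
B = 304/3 (B = -(-26 - 278)/3 = -⅓*(-304) = 304/3 ≈ 101.33)
√(B + a(j)) = √(304/3 - 5*9) = √(304/3 - 45) = √(169/3) = 13*√3/3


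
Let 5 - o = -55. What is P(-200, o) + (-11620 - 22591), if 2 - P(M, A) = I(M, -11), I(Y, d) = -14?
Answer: -34195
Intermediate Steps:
o = 60 (o = 5 - 1*(-55) = 5 + 55 = 60)
P(M, A) = 16 (P(M, A) = 2 - 1*(-14) = 2 + 14 = 16)
P(-200, o) + (-11620 - 22591) = 16 + (-11620 - 22591) = 16 - 34211 = -34195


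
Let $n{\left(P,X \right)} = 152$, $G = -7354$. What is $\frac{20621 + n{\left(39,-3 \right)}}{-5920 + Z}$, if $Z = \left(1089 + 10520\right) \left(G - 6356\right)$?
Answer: $- \frac{20773}{159165310} \approx -0.00013051$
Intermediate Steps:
$Z = -159159390$ ($Z = \left(1089 + 10520\right) \left(-7354 - 6356\right) = 11609 \left(-13710\right) = -159159390$)
$\frac{20621 + n{\left(39,-3 \right)}}{-5920 + Z} = \frac{20621 + 152}{-5920 - 159159390} = \frac{20773}{-159165310} = 20773 \left(- \frac{1}{159165310}\right) = - \frac{20773}{159165310}$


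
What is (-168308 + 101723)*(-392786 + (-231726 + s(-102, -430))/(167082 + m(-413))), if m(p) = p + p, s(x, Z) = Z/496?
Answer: 1078357972210437135/41231488 ≈ 2.6154e+10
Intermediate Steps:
s(x, Z) = Z/496 (s(x, Z) = Z*(1/496) = Z/496)
m(p) = 2*p
(-168308 + 101723)*(-392786 + (-231726 + s(-102, -430))/(167082 + m(-413))) = (-168308 + 101723)*(-392786 + (-231726 + (1/496)*(-430))/(167082 + 2*(-413))) = -66585*(-392786 + (-231726 - 215/248)/(167082 - 826)) = -66585*(-392786 - 57468263/248/166256) = -66585*(-392786 - 57468263/248*1/166256) = -66585*(-392786 - 57468263/41231488) = -66585*(-16195208713831/41231488) = 1078357972210437135/41231488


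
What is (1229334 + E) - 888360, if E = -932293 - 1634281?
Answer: -2225600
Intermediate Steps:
E = -2566574
(1229334 + E) - 888360 = (1229334 - 2566574) - 888360 = -1337240 - 888360 = -2225600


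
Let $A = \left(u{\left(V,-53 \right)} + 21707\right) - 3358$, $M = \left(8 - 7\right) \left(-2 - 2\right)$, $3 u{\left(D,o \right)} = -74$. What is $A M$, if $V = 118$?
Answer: $- \frac{219892}{3} \approx -73297.0$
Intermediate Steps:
$u{\left(D,o \right)} = - \frac{74}{3}$ ($u{\left(D,o \right)} = \frac{1}{3} \left(-74\right) = - \frac{74}{3}$)
$M = -4$ ($M = 1 \left(-4\right) = -4$)
$A = \frac{54973}{3}$ ($A = \left(- \frac{74}{3} + 21707\right) - 3358 = \frac{65047}{3} - 3358 = \frac{54973}{3} \approx 18324.0$)
$A M = \frac{54973}{3} \left(-4\right) = - \frac{219892}{3}$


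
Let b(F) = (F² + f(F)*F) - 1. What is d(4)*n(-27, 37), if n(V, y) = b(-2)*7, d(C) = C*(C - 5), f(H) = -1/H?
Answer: -56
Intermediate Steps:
d(C) = C*(-5 + C)
b(F) = -2 + F² (b(F) = (F² + (-1/F)*F) - 1 = (F² - 1) - 1 = (-1 + F²) - 1 = -2 + F²)
n(V, y) = 14 (n(V, y) = (-2 + (-2)²)*7 = (-2 + 4)*7 = 2*7 = 14)
d(4)*n(-27, 37) = (4*(-5 + 4))*14 = (4*(-1))*14 = -4*14 = -56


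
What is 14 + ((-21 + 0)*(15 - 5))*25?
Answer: -5236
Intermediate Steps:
14 + ((-21 + 0)*(15 - 5))*25 = 14 - 21*10*25 = 14 - 210*25 = 14 - 5250 = -5236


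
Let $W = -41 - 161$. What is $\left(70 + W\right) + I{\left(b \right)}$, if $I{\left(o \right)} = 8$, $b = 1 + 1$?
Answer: $-124$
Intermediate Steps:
$b = 2$
$W = -202$
$\left(70 + W\right) + I{\left(b \right)} = \left(70 - 202\right) + 8 = -132 + 8 = -124$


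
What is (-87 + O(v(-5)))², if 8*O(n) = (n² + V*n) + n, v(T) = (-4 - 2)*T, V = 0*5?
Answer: 13689/16 ≈ 855.56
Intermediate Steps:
V = 0
v(T) = -6*T
O(n) = n/8 + n²/8 (O(n) = ((n² + 0*n) + n)/8 = ((n² + 0) + n)/8 = (n² + n)/8 = (n + n²)/8 = n/8 + n²/8)
(-87 + O(v(-5)))² = (-87 + (-6*(-5))*(1 - 6*(-5))/8)² = (-87 + (⅛)*30*(1 + 30))² = (-87 + (⅛)*30*31)² = (-87 + 465/4)² = (117/4)² = 13689/16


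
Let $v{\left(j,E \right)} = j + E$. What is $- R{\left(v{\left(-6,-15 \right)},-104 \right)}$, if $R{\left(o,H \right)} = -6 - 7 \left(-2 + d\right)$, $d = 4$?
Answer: $20$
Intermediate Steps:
$v{\left(j,E \right)} = E + j$
$R{\left(o,H \right)} = -20$ ($R{\left(o,H \right)} = -6 - 7 \left(-2 + 4\right) = -6 - 14 = -20$)
$- R{\left(v{\left(-6,-15 \right)},-104 \right)} = \left(-1\right) \left(-20\right) = 20$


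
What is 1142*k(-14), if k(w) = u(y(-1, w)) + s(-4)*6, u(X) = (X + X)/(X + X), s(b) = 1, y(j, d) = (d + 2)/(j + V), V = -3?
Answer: 7994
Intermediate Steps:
y(j, d) = (2 + d)/(-3 + j) (y(j, d) = (d + 2)/(j - 3) = (2 + d)/(-3 + j))
u(X) = 1 (u(X) = (2*X)/((2*X)) = (2*X)*(1/(2*X)) = 1)
k(w) = 7 (k(w) = 1 + 1*6 = 1 + 6 = 7)
1142*k(-14) = 1142*7 = 7994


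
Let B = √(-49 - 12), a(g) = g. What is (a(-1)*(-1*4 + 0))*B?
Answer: 4*I*√61 ≈ 31.241*I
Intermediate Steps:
B = I*√61 (B = √(-61) = I*√61 ≈ 7.8102*I)
(a(-1)*(-1*4 + 0))*B = (-(-1*4 + 0))*(I*√61) = (-(-4 + 0))*(I*√61) = (-1*(-4))*(I*√61) = 4*(I*√61) = 4*I*√61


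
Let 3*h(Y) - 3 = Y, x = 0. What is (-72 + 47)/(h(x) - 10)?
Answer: 25/9 ≈ 2.7778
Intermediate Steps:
h(Y) = 1 + Y/3
(-72 + 47)/(h(x) - 10) = (-72 + 47)/((1 + (⅓)*0) - 10) = -25/((1 + 0) - 10) = -25/(1 - 10) = -25/(-9) = -25*(-⅑) = 25/9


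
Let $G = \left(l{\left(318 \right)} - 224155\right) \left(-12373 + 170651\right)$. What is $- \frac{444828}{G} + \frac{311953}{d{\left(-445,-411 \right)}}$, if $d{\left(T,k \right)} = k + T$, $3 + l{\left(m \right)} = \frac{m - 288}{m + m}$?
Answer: $- \frac{586596850317774277}{1609623632877112} \approx -364.43$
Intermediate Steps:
$l{\left(m \right)} = -3 + \frac{-288 + m}{2 m}$ ($l{\left(m \right)} = -3 + \frac{m - 288}{m + m} = -3 + \frac{-288 + m}{2 m}$)
$d{\left(T,k \right)} = T + k$
$G = - \frac{1880401440277}{53}$ ($G = \left(\left(- \frac{5}{2} - \frac{144}{318}\right) - 224155\right) \left(-12373 + 170651\right) = \left(\left(- \frac{5}{2} - \frac{24}{53}\right) - 224155\right) 158278 = \left(- \frac{313}{106} - 224155\right) 158278 = \left(- \frac{23760743}{106}\right) 158278 = - \frac{1880401440277}{53} \approx -3.5479 \cdot 10^{10}$)
$- \frac{444828}{G} + \frac{311953}{d{\left(-445,-411 \right)}} = - \frac{444828}{- \frac{1880401440277}{53}} + \frac{311953}{-445 - 411} = \left(-444828\right) \left(- \frac{53}{1880401440277}\right) + \frac{311953}{-856} = \frac{23575884}{1880401440277} + 311953 \left(- \frac{1}{856}\right) = \frac{23575884}{1880401440277} - \frac{311953}{856} = - \frac{586596850317774277}{1609623632877112}$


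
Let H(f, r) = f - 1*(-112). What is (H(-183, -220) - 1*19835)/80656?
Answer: -9953/40328 ≈ -0.24680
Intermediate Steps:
H(f, r) = 112 + f (H(f, r) = f + 112 = 112 + f)
(H(-183, -220) - 1*19835)/80656 = ((112 - 183) - 1*19835)/80656 = (-71 - 19835)*(1/80656) = -19906*1/80656 = -9953/40328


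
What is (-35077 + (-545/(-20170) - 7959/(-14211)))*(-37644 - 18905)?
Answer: 37903505887839119/19109058 ≈ 1.9835e+9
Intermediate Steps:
(-35077 + (-545/(-20170) - 7959/(-14211)))*(-37644 - 18905) = (-35077 + (-545*(-1/20170) - 7959*(-1/14211)))*(-56549) = (-35077 + (109/4034 + 2653/4737))*(-56549) = (-35077 + 11218535/19109058)*(-56549) = -670277208931/19109058*(-56549) = 37903505887839119/19109058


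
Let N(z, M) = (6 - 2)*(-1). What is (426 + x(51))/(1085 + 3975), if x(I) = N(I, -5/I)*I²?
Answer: -4989/2530 ≈ -1.9719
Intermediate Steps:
N(z, M) = -4 (N(z, M) = 4*(-1) = -4)
x(I) = -4*I²
(426 + x(51))/(1085 + 3975) = (426 - 4*51²)/(1085 + 3975) = (426 - 4*2601)/5060 = (426 - 10404)*(1/5060) = -9978*1/5060 = -4989/2530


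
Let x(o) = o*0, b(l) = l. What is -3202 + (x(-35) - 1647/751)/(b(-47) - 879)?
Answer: -2226752405/695426 ≈ -3202.0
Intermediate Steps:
x(o) = 0
-3202 + (x(-35) - 1647/751)/(b(-47) - 879) = -3202 + (0 - 1647/751)/(-47 - 879) = -3202 + (0 - 1647*1/751)/(-926) = -3202 + (0 - 1647/751)*(-1/926) = -3202 - 1647/751*(-1/926) = -3202 + 1647/695426 = -2226752405/695426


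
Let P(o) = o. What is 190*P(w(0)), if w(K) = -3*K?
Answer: 0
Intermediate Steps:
190*P(w(0)) = 190*(-3*0) = 190*0 = 0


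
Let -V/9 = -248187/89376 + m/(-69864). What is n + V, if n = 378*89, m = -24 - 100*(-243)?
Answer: 2920024661247/86724512 ≈ 33670.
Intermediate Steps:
m = 24276 (m = -24 + 24300 = 24276)
n = 33642
V = 2438628543/86724512 (V = -9*(-248187/89376 + 24276/(-69864)) = -9*(-248187*1/89376 + 24276*(-1/69864)) = -9*(-82729/29792 - 2023/5822) = -9*(-270958727/86724512) = 2438628543/86724512 ≈ 28.119)
n + V = 33642 + 2438628543/86724512 = 2920024661247/86724512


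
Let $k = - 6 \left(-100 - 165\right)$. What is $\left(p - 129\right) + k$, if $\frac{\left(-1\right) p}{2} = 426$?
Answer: $609$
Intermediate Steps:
$p = -852$ ($p = \left(-2\right) 426 = -852$)
$k = 1590$ ($k = - 6 \left(-100 - 165\right) = \left(-6\right) \left(-265\right) = 1590$)
$\left(p - 129\right) + k = \left(-852 - 129\right) + 1590 = -981 + 1590 = 609$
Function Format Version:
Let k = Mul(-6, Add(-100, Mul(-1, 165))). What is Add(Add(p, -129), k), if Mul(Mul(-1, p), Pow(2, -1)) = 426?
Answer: 609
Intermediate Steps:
p = -852 (p = Mul(-2, 426) = -852)
k = 1590 (k = Mul(-6, Add(-100, -165)) = Mul(-6, -265) = 1590)
Add(Add(p, -129), k) = Add(Add(-852, -129), 1590) = Add(-981, 1590) = 609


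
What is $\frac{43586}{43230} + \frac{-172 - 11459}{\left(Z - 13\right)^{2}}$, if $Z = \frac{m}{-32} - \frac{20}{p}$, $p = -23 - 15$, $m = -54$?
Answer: $- \frac{2555493688903}{25822338135} \approx -98.964$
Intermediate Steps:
$p = -38$ ($p = -23 - 15 = -38$)
$Z = \frac{673}{304}$ ($Z = - \frac{54}{-32} - \frac{20}{-38} = \left(-54\right) \left(- \frac{1}{32}\right) - - \frac{10}{19} = \frac{27}{16} + \frac{10}{19} = \frac{673}{304} \approx 2.2138$)
$\frac{43586}{43230} + \frac{-172 - 11459}{\left(Z - 13\right)^{2}} = \frac{43586}{43230} + \frac{-172 - 11459}{\left(\frac{673}{304} - 13\right)^{2}} = 43586 \cdot \frac{1}{43230} + \frac{-172 - 11459}{\left(- \frac{3279}{304}\right)^{2}} = \frac{21793}{21615} - \frac{11631}{\frac{10751841}{92416}} = \frac{21793}{21615} - \frac{358296832}{3583947} = - \frac{2555493688903}{25822338135}$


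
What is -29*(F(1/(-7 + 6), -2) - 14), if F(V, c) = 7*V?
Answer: 609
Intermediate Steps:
-29*(F(1/(-7 + 6), -2) - 14) = -29*(7/(-7 + 6) - 14) = -29*(7/(-1) - 14) = -29*(7*(-1) - 14) = -29*(-7 - 14) = -29*(-21) = 609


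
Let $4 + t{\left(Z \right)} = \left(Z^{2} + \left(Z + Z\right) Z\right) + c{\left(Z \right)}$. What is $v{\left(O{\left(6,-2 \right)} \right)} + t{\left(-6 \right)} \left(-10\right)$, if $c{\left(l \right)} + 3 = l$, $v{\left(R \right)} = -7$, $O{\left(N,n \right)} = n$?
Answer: $-957$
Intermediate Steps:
$c{\left(l \right)} = -3 + l$
$t{\left(Z \right)} = -7 + Z + 3 Z^{2}$ ($t{\left(Z \right)} = -4 + \left(\left(Z^{2} + \left(Z + Z\right) Z\right) + \left(-3 + Z\right)\right) = -4 + \left(\left(Z^{2} + 2 Z Z\right) + \left(-3 + Z\right)\right) = -4 + \left(\left(Z^{2} + 2 Z^{2}\right) + \left(-3 + Z\right)\right) = -4 + \left(3 Z^{2} + \left(-3 + Z\right)\right) = -4 + \left(-3 + Z + 3 Z^{2}\right) = -7 + Z + 3 Z^{2}$)
$v{\left(O{\left(6,-2 \right)} \right)} + t{\left(-6 \right)} \left(-10\right) = -7 + \left(-7 - 6 + 3 \left(-6\right)^{2}\right) \left(-10\right) = -7 + \left(-7 - 6 + 3 \cdot 36\right) \left(-10\right) = -7 + \left(-7 - 6 + 108\right) \left(-10\right) = -7 + 95 \left(-10\right) = -7 - 950 = -957$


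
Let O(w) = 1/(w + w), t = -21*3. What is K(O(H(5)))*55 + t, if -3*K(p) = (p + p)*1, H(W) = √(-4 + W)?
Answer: -244/3 ≈ -81.333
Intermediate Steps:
t = -63
O(w) = 1/(2*w)
K(p) = -2*p/3 (K(p) = -(p + p)/3 = -2*p/3)
K(O(H(5)))*55 + t = -1/(3*(√(-4 + 5)))*55 - 63 = -1/(3*(√1))*55 - 63 = -1/(3*1)*55 - 63 = -1/3*55 - 63 = -⅔*½*55 - 63 = -⅓*55 - 63 = -55/3 - 63 = -244/3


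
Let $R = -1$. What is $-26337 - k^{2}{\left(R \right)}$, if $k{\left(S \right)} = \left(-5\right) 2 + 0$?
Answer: $-26437$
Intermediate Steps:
$k{\left(S \right)} = -10$ ($k{\left(S \right)} = -10 + 0 = -10$)
$-26337 - k^{2}{\left(R \right)} = -26337 - \left(-10\right)^{2} = -26337 - 100 = -26437$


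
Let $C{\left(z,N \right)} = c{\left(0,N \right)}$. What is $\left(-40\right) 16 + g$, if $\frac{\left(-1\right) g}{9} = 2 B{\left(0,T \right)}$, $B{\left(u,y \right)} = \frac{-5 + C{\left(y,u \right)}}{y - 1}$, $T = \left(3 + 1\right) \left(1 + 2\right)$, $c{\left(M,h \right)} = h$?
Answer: $- \frac{6950}{11} \approx -631.82$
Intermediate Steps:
$C{\left(z,N \right)} = N$
$T = 12$ ($T = 4 \cdot 3 = 12$)
$B{\left(u,y \right)} = \frac{-5 + u}{-1 + y}$ ($B{\left(u,y \right)} = \frac{-5 + u}{y - 1} = \frac{-5 + u}{-1 + y}$)
$g = \frac{90}{11}$ ($g = - 9 \cdot 2 \frac{-5 + 0}{-1 + 12} = - 9 \cdot 2 \cdot \frac{1}{11} \left(-5\right) = - 9 \cdot 2 \left(- \frac{5}{11}\right) = \left(-9\right) \left(- \frac{10}{11}\right) = \frac{90}{11} \approx 8.1818$)
$\left(-40\right) 16 + g = \left(-40\right) 16 + \frac{90}{11} = -640 + \frac{90}{11} = - \frac{6950}{11}$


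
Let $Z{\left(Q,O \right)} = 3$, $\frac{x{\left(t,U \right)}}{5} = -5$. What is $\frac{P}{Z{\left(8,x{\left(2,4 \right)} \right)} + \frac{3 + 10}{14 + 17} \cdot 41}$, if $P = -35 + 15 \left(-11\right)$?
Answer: $- \frac{3100}{313} \approx -9.9042$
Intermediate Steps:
$x{\left(t,U \right)} = -25$ ($x{\left(t,U \right)} = 5 \left(-5\right) = -25$)
$P = -200$ ($P = -35 - 165 = -200$)
$\frac{P}{Z{\left(8,x{\left(2,4 \right)} \right)} + \frac{3 + 10}{14 + 17} \cdot 41} = - \frac{200}{3 + \frac{3 + 10}{14 + 17} \cdot 41} = - \frac{200}{3 + \frac{13}{31} \cdot 41} = - \frac{200}{3 + \frac{533}{31}} = - \frac{200}{\frac{626}{31}} = \left(-200\right) \frac{31}{626} = - \frac{3100}{313}$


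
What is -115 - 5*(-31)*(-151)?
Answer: -23520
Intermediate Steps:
-115 - 5*(-31)*(-151) = -115 + 155*(-151) = -115 - 23405 = -23520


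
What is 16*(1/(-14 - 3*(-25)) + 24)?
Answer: 23440/61 ≈ 384.26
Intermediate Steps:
16*(1/(-14 - 3*(-25)) + 24) = 16*(1/(-14 + 75) + 24) = 16*(1/61 + 24) = 16*(1465/61) = 23440/61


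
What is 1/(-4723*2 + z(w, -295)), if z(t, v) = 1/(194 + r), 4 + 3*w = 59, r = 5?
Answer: -199/1879753 ≈ -0.00010586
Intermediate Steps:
w = 55/3 (w = -4/3 + (⅓)*59 = -4/3 + 59/3 = 55/3 ≈ 18.333)
z(t, v) = 1/199 (z(t, v) = 1/(194 + 5) = 1/199)
1/(-4723*2 + z(w, -295)) = 1/(-4723*2 + 1/199) = 1/(-9446 + 1/199) = 1/(-1879753/199) = -199/1879753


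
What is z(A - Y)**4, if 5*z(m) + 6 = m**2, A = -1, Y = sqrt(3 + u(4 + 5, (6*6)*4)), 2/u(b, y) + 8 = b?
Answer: 16/25 ≈ 0.64000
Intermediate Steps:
u(b, y) = 2/(-8 + b)
Y = sqrt(5) (Y = sqrt(3 + 2/(-8 + (4 + 5))) = sqrt(3 + 2/(-8 + 9)) = sqrt(3 + 2/1) = sqrt(3 + 2*1) = sqrt(3 + 2) = sqrt(5) ≈ 2.2361)
z(m) = -6/5 + m**2/5
z(A - Y)**4 = (-6/5 + (-1 - sqrt(5))**2/5)**4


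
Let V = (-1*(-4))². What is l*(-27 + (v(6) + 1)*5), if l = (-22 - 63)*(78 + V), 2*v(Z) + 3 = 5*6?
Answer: -363545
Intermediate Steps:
v(Z) = 27/2 (v(Z) = -3/2 + (5*6)/2 = -3/2 + (½)*30 = -3/2 + 15 = 27/2)
V = 16 (V = 4² = 16)
l = -7990 (l = (-22 - 63)*(78 + 16) = -85*94 = -7990)
l*(-27 + (v(6) + 1)*5) = -7990*(-27 + (27/2 + 1)*5) = -7990*(-27 + (29/2)*5) = -7990*(-27 + 145/2) = -7990*91/2 = -363545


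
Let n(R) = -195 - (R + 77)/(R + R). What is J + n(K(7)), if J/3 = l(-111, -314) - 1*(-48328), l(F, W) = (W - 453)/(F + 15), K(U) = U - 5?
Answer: 4633383/32 ≈ 1.4479e+5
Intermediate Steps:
K(U) = -5 + U
n(R) = -195 - (77 + R)/(2*R)
l(F, W) = (-453 + W)/(15 + F)
J = 4640255/32 (J = 3*((-453 - 314)/(15 - 111) - 1*(-48328)) = 3*(-767/(-96) + 48328) = 3*(-1/96*(-767) + 48328) = 3*(767/96 + 48328) = 3*(4640255/96) = 4640255/32 ≈ 1.4501e+5)
J + n(K(7)) = 4640255/32 + (-77 - 391*(-5 + 7))/(2*(-5 + 7)) = 4640255/32 + (½)*(-77 - 391*2)/2 = 4640255/32 + (½)*(½)*(-77 - 782) = 4640255/32 + (½)*(½)*(-859) = 4640255/32 - 859/4 = 4633383/32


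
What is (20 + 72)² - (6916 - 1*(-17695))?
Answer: -16147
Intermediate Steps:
(20 + 72)² - (6916 - 1*(-17695)) = 92² - (6916 + 17695) = 8464 - 1*24611 = 8464 - 24611 = -16147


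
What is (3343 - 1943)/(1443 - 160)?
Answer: 1400/1283 ≈ 1.0912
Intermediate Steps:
(3343 - 1943)/(1443 - 160) = 1400/1283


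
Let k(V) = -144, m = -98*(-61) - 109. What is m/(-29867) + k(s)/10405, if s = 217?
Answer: -65367793/310766135 ≈ -0.21034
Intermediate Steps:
m = 5869 (m = 5978 - 109 = 5869)
m/(-29867) + k(s)/10405 = 5869/(-29867) - 144/10405 = 5869*(-1/29867) - 144*1/10405 = -5869/29867 - 144/10405 = -65367793/310766135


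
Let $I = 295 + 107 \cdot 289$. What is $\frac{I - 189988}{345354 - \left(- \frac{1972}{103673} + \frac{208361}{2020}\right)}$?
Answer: $- \frac{33249527664200}{72302250762327} \approx -0.45987$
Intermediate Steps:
$I = 31218$ ($I = 295 + 30923 = 31218$)
$\frac{I - 189988}{345354 - \left(- \frac{1972}{103673} + \frac{208361}{2020}\right)} = \frac{31218 - 189988}{345354 - \left(- \frac{1972}{103673} + \frac{208361}{2020}\right)} = - \frac{158770}{345354 - \frac{21597426513}{209419460}} = - \frac{158770}{\frac{72302250762327}{209419460}} = \left(-158770\right) \frac{209419460}{72302250762327} = - \frac{33249527664200}{72302250762327}$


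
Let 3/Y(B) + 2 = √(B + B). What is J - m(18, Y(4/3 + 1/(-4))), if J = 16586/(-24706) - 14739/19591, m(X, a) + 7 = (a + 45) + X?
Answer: -1191358270/22000693 + 3*√78/11 ≈ -51.742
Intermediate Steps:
Y(B) = 3/(-2 + √2*√B) (Y(B) = 3/(-2 + √(B + B)) = 3/(-2 + √(2*B)) = 3/(-2 + √2*√B))
m(X, a) = 38 + X + a (m(X, a) = -7 + ((a + 45) + X) = -7 + ((45 + a) + X) = -7 + (45 + X + a) = 38 + X + a)
J = -2847430/2000063 (J = 16586*(-1/24706) - 14739*1/19591 = -8293/12353 - 14739/19591 = -2847430/2000063 ≈ -1.4237)
J - m(18, Y(4/3 + 1/(-4))) = -2847430/2000063 - (38 + 18 + 3/(-2 + √2*√(4/3 + 1/(-4)))) = -2847430/2000063 - (38 + 18 + 3/(-2 + √2*√(4*(⅓) + 1*(-¼)))) = -2847430/2000063 - (38 + 18 + 3/(-2 + √2*√(4/3 - ¼))) = -2847430/2000063 - (38 + 18 + 3/(-2 + √2*√(13/12))) = -2847430/2000063 - (38 + 18 + 3/(-2 + √2*(√39/6))) = -2847430/2000063 - (38 + 18 + 3/(-2 + √78/6)) = -2847430/2000063 - (56 + 3/(-2 + √78/6)) = -2847430/2000063 + (-56 - 3/(-2 + √78/6)) = -114850958/2000063 - 3/(-2 + √78/6)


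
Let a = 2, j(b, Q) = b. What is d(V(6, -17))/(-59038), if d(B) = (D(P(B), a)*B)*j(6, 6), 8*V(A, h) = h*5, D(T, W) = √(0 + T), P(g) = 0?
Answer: 0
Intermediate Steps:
D(T, W) = √T
V(A, h) = 5*h/8 (V(A, h) = (h*5)/8 = (5*h)/8 = 5*h/8)
d(B) = 0 (d(B) = (√0*B)*6 = (0*B)*6 = 0*6 = 0)
d(V(6, -17))/(-59038) = 0/(-59038) = 0*(-1/59038) = 0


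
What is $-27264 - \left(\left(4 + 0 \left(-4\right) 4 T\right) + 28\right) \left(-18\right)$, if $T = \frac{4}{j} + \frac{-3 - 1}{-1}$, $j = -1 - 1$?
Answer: $-26688$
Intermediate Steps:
$j = -2$ ($j = -1 - 1 = -2$)
$T = 2$ ($T = \frac{4}{-2} + \frac{-3 - 1}{-1} = 4 \left(- \frac{1}{2}\right) - -4 = -2 + 4 = 2$)
$-27264 - \left(\left(4 + 0 \left(-4\right) 4 T\right) + 28\right) \left(-18\right) = -27264 - \left(\left(4 + 0 \left(-4\right) 4 \cdot 2\right) + 28\right) \left(-18\right) = -27264 - \left(\left(4 + 0 \cdot 4 \cdot 2\right) + 28\right) \left(-18\right) = -27264 - \left(\left(4 + 0 \cdot 2\right) + 28\right) \left(-18\right) = -27264 - \left(\left(4 + 0\right) + 28\right) \left(-18\right) = -27264 - \left(4 + 28\right) \left(-18\right) = -27264 - 32 \left(-18\right) = -27264 - -576 = -27264 + 576 = -26688$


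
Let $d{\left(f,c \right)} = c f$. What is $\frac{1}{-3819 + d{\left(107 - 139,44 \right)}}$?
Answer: $- \frac{1}{5227} \approx -0.00019131$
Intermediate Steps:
$\frac{1}{-3819 + d{\left(107 - 139,44 \right)}} = \frac{1}{-3819 + 44 \left(107 - 139\right)} = \frac{1}{-3819 + 44 \left(-32\right)} = \frac{1}{-3819 - 1408} = \frac{1}{-5227} = - \frac{1}{5227}$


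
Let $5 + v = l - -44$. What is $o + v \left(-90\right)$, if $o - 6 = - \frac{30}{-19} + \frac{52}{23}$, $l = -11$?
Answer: $- \frac{1096940}{437} \approx -2510.2$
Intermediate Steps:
$o = \frac{4300}{437}$ ($o = 6 + \left(- \frac{30}{-19} + \frac{52}{23}\right) = 6 + \left(\left(-30\right) \left(- \frac{1}{19}\right) + 52 \cdot \frac{1}{23}\right) = 6 + \left(\frac{30}{19} + \frac{52}{23}\right) = 6 + \frac{1678}{437} = \frac{4300}{437} \approx 9.8398$)
$v = 28$ ($v = -5 - -33 = -5 + \left(-11 + 44\right) = -5 + 33 = 28$)
$o + v \left(-90\right) = \frac{4300}{437} + 28 \left(-90\right) = \frac{4300}{437} - 2520 = - \frac{1096940}{437}$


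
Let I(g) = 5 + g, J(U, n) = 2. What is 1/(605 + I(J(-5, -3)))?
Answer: 1/612 ≈ 0.0016340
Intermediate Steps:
1/(605 + I(J(-5, -3))) = 1/(605 + (5 + 2)) = 1/(605 + 7) = 1/612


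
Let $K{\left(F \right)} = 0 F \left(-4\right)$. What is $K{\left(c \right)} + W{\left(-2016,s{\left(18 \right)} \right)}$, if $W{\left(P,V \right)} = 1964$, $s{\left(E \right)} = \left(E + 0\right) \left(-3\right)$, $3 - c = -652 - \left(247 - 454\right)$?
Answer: $1964$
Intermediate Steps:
$c = 448$ ($c = 3 - \left(-652 - \left(247 - 454\right)\right) = 3 - \left(-652 - -207\right) = 3 - \left(-652 + 207\right) = 3 - -445 = 3 + 445 = 448$)
$K{\left(F \right)} = 0$ ($K{\left(F \right)} = 0 \left(-4\right) = 0$)
$s{\left(E \right)} = - 3 E$ ($s{\left(E \right)} = E \left(-3\right) = - 3 E$)
$K{\left(c \right)} + W{\left(-2016,s{\left(18 \right)} \right)} = 0 + 1964 = 1964$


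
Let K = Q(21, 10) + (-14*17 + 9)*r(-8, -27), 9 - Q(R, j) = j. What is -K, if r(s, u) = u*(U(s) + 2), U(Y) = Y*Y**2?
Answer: 3153331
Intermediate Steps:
Q(R, j) = 9 - j
U(Y) = Y**3
r(s, u) = u*(2 + s**3) (r(s, u) = u*(s**3 + 2) = u*(2 + s**3))
K = -3153331 (K = (9 - 1*10) + (-14*17 + 9)*(-27*(2 + (-8)**3)) = (9 - 10) + (-238 + 9)*(-27*(2 - 512)) = -1 - (-6183)*(-510) = -1 - 229*13770 = -1 - 3153330 = -3153331)
-K = -1*(-3153331) = 3153331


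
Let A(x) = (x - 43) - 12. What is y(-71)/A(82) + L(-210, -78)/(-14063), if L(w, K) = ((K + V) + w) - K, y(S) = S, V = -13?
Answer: -992452/379701 ≈ -2.6138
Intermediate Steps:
L(w, K) = -13 + w (L(w, K) = ((K - 13) + w) - K = ((-13 + K) + w) - K = (-13 + K + w) - K = -13 + w)
A(x) = -55 + x (A(x) = (-43 + x) - 12 = -55 + x)
y(-71)/A(82) + L(-210, -78)/(-14063) = -71/(-55 + 82) + (-13 - 210)/(-14063) = -71/27 - 223*(-1/14063) = -71*1/27 + 223/14063 = -71/27 + 223/14063 = -992452/379701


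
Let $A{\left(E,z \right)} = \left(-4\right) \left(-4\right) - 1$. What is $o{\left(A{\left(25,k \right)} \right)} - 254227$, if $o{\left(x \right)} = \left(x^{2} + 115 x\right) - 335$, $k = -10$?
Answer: $-252612$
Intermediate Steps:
$A{\left(E,z \right)} = 15$ ($A{\left(E,z \right)} = 16 - 1 = 15$)
$o{\left(x \right)} = -335 + x^{2} + 115 x$
$o{\left(A{\left(25,k \right)} \right)} - 254227 = \left(-335 + 15^{2} + 115 \cdot 15\right) - 254227 = \left(-335 + 225 + 1725\right) - 254227 = 1615 - 254227 = -252612$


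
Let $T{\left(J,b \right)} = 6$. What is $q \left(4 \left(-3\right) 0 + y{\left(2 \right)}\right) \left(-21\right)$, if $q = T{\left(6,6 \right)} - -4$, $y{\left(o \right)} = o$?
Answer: $-420$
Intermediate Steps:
$q = 10$ ($q = 6 - -4 = 6 + 4 = 10$)
$q \left(4 \left(-3\right) 0 + y{\left(2 \right)}\right) \left(-21\right) = 10 \left(4 \left(-3\right) 0 + 2\right) \left(-21\right) = 10 \left(\left(-12\right) 0 + 2\right) \left(-21\right) = 10 \left(0 + 2\right) \left(-21\right) = 10 \cdot 2 \left(-21\right) = 20 \left(-21\right) = -420$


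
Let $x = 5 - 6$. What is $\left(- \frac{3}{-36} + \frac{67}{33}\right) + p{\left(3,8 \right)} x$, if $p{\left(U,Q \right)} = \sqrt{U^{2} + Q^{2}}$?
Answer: $\frac{93}{44} - \sqrt{73} \approx -6.4304$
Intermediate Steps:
$p{\left(U,Q \right)} = \sqrt{Q^{2} + U^{2}}$
$x = -1$ ($x = 5 - 6 = -1$)
$\left(- \frac{3}{-36} + \frac{67}{33}\right) + p{\left(3,8 \right)} x = \left(- \frac{3}{-36} + \frac{67}{33}\right) + \sqrt{8^{2} + 3^{2}} \left(-1\right) = \left(\left(-3\right) \left(- \frac{1}{36}\right) + 67 \cdot \frac{1}{33}\right) + \sqrt{64 + 9} \left(-1\right) = \left(\frac{1}{12} + \frac{67}{33}\right) + \sqrt{73} \left(-1\right) = \frac{93}{44} - \sqrt{73}$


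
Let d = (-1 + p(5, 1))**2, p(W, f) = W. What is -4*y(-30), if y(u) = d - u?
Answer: -184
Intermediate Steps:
d = 16 (d = (-1 + 5)**2 = 4**2 = 16)
y(u) = 16 - u
-4*y(-30) = -4*(16 - 1*(-30)) = -4*(16 + 30) = -4*46 = -184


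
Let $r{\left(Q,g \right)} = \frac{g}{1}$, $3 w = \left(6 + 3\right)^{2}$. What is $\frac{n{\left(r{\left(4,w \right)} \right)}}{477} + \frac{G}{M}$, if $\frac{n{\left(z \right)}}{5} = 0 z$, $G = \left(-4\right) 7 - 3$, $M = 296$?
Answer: $- \frac{31}{296} \approx -0.10473$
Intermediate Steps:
$w = 27$ ($w = \frac{\left(6 + 3\right)^{2}}{3} = \frac{9^{2}}{3} = \frac{1}{3} \cdot 81 = 27$)
$r{\left(Q,g \right)} = g$ ($r{\left(Q,g \right)} = g 1 = g$)
$G = -31$ ($G = -28 - 3 = -31$)
$n{\left(z \right)} = 0$ ($n{\left(z \right)} = 5 \cdot 0 z = 5 \cdot 0 = 0$)
$\frac{n{\left(r{\left(4,w \right)} \right)}}{477} + \frac{G}{M} = \frac{0}{477} - \frac{31}{296} = 0 \cdot \frac{1}{477} - \frac{31}{296} = 0 - \frac{31}{296} = - \frac{31}{296}$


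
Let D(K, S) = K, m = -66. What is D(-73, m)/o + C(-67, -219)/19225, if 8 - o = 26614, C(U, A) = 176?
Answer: 6086081/511500350 ≈ 0.011898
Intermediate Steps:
o = -26606 (o = 8 - 1*26614 = 8 - 26614 = -26606)
D(-73, m)/o + C(-67, -219)/19225 = -73/(-26606) + 176/19225 = -73*(-1/26606) + 176*(1/19225) = 73/26606 + 176/19225 = 6086081/511500350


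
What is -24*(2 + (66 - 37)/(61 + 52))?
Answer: -6120/113 ≈ -54.159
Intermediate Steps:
-24*(2 + (66 - 37)/(61 + 52)) = -24*(2 + 29/113) = -24*255/113 = -6120/113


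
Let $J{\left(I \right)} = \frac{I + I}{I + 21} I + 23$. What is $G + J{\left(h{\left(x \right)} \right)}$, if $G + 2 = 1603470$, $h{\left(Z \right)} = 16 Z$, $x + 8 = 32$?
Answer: $\frac{72189863}{45} \approx 1.6042 \cdot 10^{6}$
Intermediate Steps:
$x = 24$ ($x = -8 + 32 = 24$)
$G = 1603468$ ($G = -2 + 1603470 = 1603468$)
$J{\left(I \right)} = 23 + \frac{2 I^{2}}{21 + I}$ ($J{\left(I \right)} = \frac{2 I}{21 + I} I + 23 = \frac{2 I^{2}}{21 + I} + 23 = 23 + \frac{2 I^{2}}{21 + I}$)
$G + J{\left(h{\left(x \right)} \right)} = 1603468 + \frac{483 + 2 \left(16 \cdot 24\right)^{2} + 23 \cdot 16 \cdot 24}{21 + 16 \cdot 24} = 1603468 + \frac{483 + 2 \cdot 384^{2} + 23 \cdot 384}{21 + 384} = 1603468 + \frac{483 + 2 \cdot 147456 + 8832}{405} = 1603468 + \frac{483 + 294912 + 8832}{405} = 1603468 + \frac{1}{405} \cdot 304227 = 1603468 + \frac{33803}{45} = \frac{72189863}{45}$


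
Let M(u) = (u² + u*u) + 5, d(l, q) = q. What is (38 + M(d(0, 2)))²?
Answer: 2601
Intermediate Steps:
M(u) = 5 + 2*u² (M(u) = (u² + u²) + 5 = 2*u² + 5 = 5 + 2*u²)
(38 + M(d(0, 2)))² = (38 + (5 + 2*2²))² = (38 + (5 + 2*4))² = (38 + (5 + 8))² = (38 + 13)² = 51² = 2601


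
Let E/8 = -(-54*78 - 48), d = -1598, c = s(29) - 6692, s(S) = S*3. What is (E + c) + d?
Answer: 25877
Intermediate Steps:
s(S) = 3*S
c = -6605 (c = 3*29 - 6692 = 87 - 6692 = -6605)
E = 34080 (E = 8*(-(-54*78 - 48)) = 8*(-(-4212 - 48)) = 8*(-1*(-4260)) = 8*4260 = 34080)
(E + c) + d = (34080 - 6605) - 1598 = 27475 - 1598 = 25877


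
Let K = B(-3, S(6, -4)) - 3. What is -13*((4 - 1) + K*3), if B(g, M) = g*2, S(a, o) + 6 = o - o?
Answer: 312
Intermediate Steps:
S(a, o) = -6 (S(a, o) = -6 + (o - o) = -6 + 0 = -6)
B(g, M) = 2*g
K = -9 (K = 2*(-3) - 3 = -6 - 3 = -9)
-13*((4 - 1) + K*3) = -13*((4 - 1) - 9*3) = -13*(3 - 27) = -13*(-24) = 312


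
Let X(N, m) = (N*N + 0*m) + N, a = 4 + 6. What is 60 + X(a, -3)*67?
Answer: 7430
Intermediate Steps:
a = 10
X(N, m) = N + N² (X(N, m) = (N² + 0) + N = N² + N = N + N²)
60 + X(a, -3)*67 = 60 + (10*(1 + 10))*67 = 60 + (10*11)*67 = 60 + 110*67 = 60 + 7370 = 7430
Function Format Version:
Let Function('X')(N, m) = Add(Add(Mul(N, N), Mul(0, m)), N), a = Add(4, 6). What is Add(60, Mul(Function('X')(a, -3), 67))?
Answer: 7430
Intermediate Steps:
a = 10
Function('X')(N, m) = Add(N, Pow(N, 2)) (Function('X')(N, m) = Add(Add(Pow(N, 2), 0), N) = Add(Pow(N, 2), N) = Add(N, Pow(N, 2)))
Add(60, Mul(Function('X')(a, -3), 67)) = Add(60, Mul(Mul(10, Add(1, 10)), 67)) = Add(60, Mul(Mul(10, 11), 67)) = Add(60, Mul(110, 67)) = Add(60, 7370) = 7430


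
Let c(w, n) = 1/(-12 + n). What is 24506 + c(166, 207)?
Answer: 4778671/195 ≈ 24506.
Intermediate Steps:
24506 + c(166, 207) = 24506 + 1/(-12 + 207) = 24506 + 1/195 = 4778671/195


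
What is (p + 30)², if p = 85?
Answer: 13225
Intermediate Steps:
(p + 30)² = (85 + 30)² = 115² = 13225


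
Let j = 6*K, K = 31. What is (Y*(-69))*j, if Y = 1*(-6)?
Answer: 77004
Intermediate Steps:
Y = -6
j = 186 (j = 6*31 = 186)
(Y*(-69))*j = -6*(-69)*186 = 414*186 = 77004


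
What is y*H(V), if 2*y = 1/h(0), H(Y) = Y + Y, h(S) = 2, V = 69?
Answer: 69/2 ≈ 34.500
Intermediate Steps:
H(Y) = 2*Y
y = 1/4 (y = (1/2)/2 = (1/2)*(1/2) = 1/4 ≈ 0.25000)
y*H(V) = (2*69)/4 = (1/4)*138 = 69/2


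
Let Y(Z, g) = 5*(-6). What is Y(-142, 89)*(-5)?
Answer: 150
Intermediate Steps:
Y(Z, g) = -30
Y(-142, 89)*(-5) = -30*(-5) = 150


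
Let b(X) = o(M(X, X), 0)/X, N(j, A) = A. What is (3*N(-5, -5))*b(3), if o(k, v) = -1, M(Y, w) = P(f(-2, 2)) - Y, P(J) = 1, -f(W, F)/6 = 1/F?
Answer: 5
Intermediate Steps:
f(W, F) = -6/F
M(Y, w) = 1 - Y
b(X) = -1/X
(3*N(-5, -5))*b(3) = (3*(-5))*(-1/3) = -(-15)/3 = -15*(-⅓) = 5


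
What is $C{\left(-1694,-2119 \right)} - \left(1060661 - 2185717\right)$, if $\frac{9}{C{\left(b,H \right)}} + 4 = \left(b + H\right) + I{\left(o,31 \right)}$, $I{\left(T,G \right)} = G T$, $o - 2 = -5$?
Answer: $\frac{4398968951}{3910} \approx 1.1251 \cdot 10^{6}$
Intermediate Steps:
$o = -3$ ($o = 2 - 5 = -3$)
$C{\left(b,H \right)} = \frac{9}{-97 + H + b}$ ($C{\left(b,H \right)} = \frac{9}{-4 + \left(\left(b + H\right) + 31 \left(-3\right)\right)} = \frac{9}{-4 - \left(93 - H - b\right)} = \frac{9}{-4 + \left(-93 + H + b\right)} = \frac{9}{-97 + H + b}$)
$C{\left(-1694,-2119 \right)} - \left(1060661 - 2185717\right) = \frac{9}{-97 - 2119 - 1694} - \left(1060661 - 2185717\right) = \frac{9}{-3910} - \left(1060661 - 2185717\right) = 9 \left(- \frac{1}{3910}\right) - -1125056 = - \frac{9}{3910} + 1125056 = \frac{4398968951}{3910}$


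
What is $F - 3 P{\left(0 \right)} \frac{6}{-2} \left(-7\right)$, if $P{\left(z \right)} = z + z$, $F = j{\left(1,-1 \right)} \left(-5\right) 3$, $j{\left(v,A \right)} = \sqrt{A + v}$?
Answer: $0$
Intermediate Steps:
$F = 0$ ($F = \sqrt{-1 + 1} \left(-5\right) 3 = \sqrt{0} \left(-5\right) 3 = 0 \left(-5\right) 3 = 0 \cdot 3 = 0$)
$P{\left(z \right)} = 2 z$
$F - 3 P{\left(0 \right)} \frac{6}{-2} \left(-7\right) = 0 - 3 \cdot 2 \cdot 0 \frac{6}{-2} \left(-7\right) = 0 \left(-3\right) 0 \cdot 6 \left(- \frac{1}{2}\right) \left(-7\right) = 0 \cdot 0 \left(-3\right) \left(-7\right) = 0 \cdot 0 \left(-7\right) = 0 \left(-7\right) = 0$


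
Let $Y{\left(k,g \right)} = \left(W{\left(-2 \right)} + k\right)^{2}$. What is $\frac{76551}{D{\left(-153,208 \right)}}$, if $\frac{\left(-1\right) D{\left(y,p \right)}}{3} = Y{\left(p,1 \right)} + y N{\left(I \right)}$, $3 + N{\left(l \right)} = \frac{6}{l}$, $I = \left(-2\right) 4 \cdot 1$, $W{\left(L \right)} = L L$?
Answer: $- \frac{102068}{182071} \approx -0.56059$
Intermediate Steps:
$W{\left(L \right)} = L^{2}$
$I = -8$ ($I = \left(-8\right) 1 = -8$)
$Y{\left(k,g \right)} = \left(4 + k\right)^{2}$ ($Y{\left(k,g \right)} = \left(\left(-2\right)^{2} + k\right)^{2} = \left(4 + k\right)^{2}$)
$N{\left(l \right)} = -3 + \frac{6}{l}$
$D{\left(y,p \right)} = - 3 \left(4 + p\right)^{2} + \frac{45 y}{4}$ ($D{\left(y,p \right)} = - 3 \left(\left(4 + p\right)^{2} + y \left(-3 + \frac{6}{-8}\right)\right) = - 3 \left(\left(4 + p\right)^{2} + y \left(-3 + 6 \left(- \frac{1}{8}\right)\right)\right) = - 3 \left(\left(4 + p\right)^{2} + y \left(-3 - \frac{3}{4}\right)\right) = - 3 \left(\left(4 + p\right)^{2} + y \left(- \frac{15}{4}\right)\right) = - 3 \left(\left(4 + p\right)^{2} - \frac{15 y}{4}\right) = - 3 \left(4 + p\right)^{2} + \frac{45 y}{4}$)
$\frac{76551}{D{\left(-153,208 \right)}} = \frac{76551}{- 3 \left(4 + 208\right)^{2} + \frac{45}{4} \left(-153\right)} = \frac{76551}{- 3 \cdot 212^{2} - \frac{6885}{4}} = \frac{76551}{\left(-3\right) 44944 - \frac{6885}{4}} = \frac{76551}{-134832 - \frac{6885}{4}} = \frac{76551}{- \frac{546213}{4}} = 76551 \left(- \frac{4}{546213}\right) = - \frac{102068}{182071}$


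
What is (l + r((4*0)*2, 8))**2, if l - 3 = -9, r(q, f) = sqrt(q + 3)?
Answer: (6 - sqrt(3))**2 ≈ 18.215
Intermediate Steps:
r(q, f) = sqrt(3 + q)
l = -6 (l = 3 - 9 = -6)
(l + r((4*0)*2, 8))**2 = (-6 + sqrt(3 + (4*0)*2))**2 = (-6 + sqrt(3 + 0*2))**2 = (-6 + sqrt(3 + 0))**2 = (-6 + sqrt(3))**2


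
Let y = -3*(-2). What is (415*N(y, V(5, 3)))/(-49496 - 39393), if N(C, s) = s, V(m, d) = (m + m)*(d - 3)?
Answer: 0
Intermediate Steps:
y = 6
V(m, d) = 2*m*(-3 + d) (V(m, d) = (2*m)*(-3 + d) = 2*m*(-3 + d))
(415*N(y, V(5, 3)))/(-49496 - 39393) = (415*(2*5*(-3 + 3)))/(-49496 - 39393) = (415*(2*5*0))/(-88889) = (415*0)*(-1/88889) = 0*(-1/88889) = 0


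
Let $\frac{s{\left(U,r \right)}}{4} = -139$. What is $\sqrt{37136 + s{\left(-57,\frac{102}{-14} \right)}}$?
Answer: $2 \sqrt{9145} \approx 191.26$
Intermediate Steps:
$s{\left(U,r \right)} = -556$ ($s{\left(U,r \right)} = 4 \left(-139\right) = -556$)
$\sqrt{37136 + s{\left(-57,\frac{102}{-14} \right)}} = \sqrt{37136 - 556} = \sqrt{36580} = 2 \sqrt{9145}$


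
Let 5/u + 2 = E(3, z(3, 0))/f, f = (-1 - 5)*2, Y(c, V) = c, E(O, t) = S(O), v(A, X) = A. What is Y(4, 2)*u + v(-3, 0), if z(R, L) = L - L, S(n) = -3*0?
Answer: -13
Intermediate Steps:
S(n) = 0
z(R, L) = 0
E(O, t) = 0
f = -12 (f = -6*2 = -12)
u = -5/2 (u = 5/(-2 + 0/(-12)) = 5/(-2 + 0*(-1/12)) = 5/(-2 + 0) = 5/(-2) = 5*(-1/2) = -5/2 ≈ -2.5000)
Y(4, 2)*u + v(-3, 0) = 4*(-5/2) - 3 = -10 - 3 = -13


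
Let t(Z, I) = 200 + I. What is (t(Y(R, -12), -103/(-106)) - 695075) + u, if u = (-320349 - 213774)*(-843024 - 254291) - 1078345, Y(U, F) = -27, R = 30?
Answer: 62126537091753/106 ≈ 5.8610e+11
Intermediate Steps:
u = 586100101400 (u = -534123*(-1097315) - 1078345 = 586101179745 - 1078345 = 586100101400)
(t(Y(R, -12), -103/(-106)) - 695075) + u = ((200 - 103/(-106)) - 695075) + 586100101400 = ((200 - 103*(-1/106)) - 695075) + 586100101400 = ((200 + 103/106) - 695075) + 586100101400 = (21303/106 - 695075) + 586100101400 = -73656647/106 + 586100101400 = 62126537091753/106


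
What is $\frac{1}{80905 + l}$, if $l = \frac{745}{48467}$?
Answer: $\frac{48467}{3921223380} \approx 1.236 \cdot 10^{-5}$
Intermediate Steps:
$l = \frac{745}{48467}$ ($l = 745 \cdot \frac{1}{48467} = \frac{745}{48467} \approx 0.015371$)
$\frac{1}{80905 + l} = \frac{1}{80905 + \frac{745}{48467}} = \frac{1}{\frac{3921223380}{48467}} = \frac{48467}{3921223380}$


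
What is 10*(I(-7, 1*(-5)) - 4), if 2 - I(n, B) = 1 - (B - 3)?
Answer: -110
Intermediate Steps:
I(n, B) = -2 + B (I(n, B) = 2 - (1 - (B - 3)) = 2 - (1 - (-3 + B)) = 2 - (1 + (3 - B)) = 2 - (4 - B) = 2 + (-4 + B) = -2 + B)
10*(I(-7, 1*(-5)) - 4) = 10*((-2 + 1*(-5)) - 4) = 10*((-2 - 5) - 4) = 10*(-7 - 4) = 10*(-11) = -110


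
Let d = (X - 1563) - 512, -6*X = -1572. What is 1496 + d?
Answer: -317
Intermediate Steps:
X = 262 (X = -⅙*(-1572) = 262)
d = -1813 (d = (262 - 1563) - 512 = -1301 - 512 = -1813)
1496 + d = 1496 - 1813 = -317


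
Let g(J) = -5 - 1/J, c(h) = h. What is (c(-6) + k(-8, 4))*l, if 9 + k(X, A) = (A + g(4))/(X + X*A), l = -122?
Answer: 29219/16 ≈ 1826.2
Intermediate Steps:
k(X, A) = -9 + (-21/4 + A)/(X + A*X) (k(X, A) = -9 + (A + (-5 - 1/4))/(X + X*A) = -9 + (A + (-5 - 1*¼))/(X + A*X) = -9 + (A + (-5 - ¼))/(X + A*X) = -9 + (A - 21/4)/(X + A*X) = -9 + (-21/4 + A)/(X + A*X))
(c(-6) + k(-8, 4))*l = (-6 + (-21/4 + 4 - 9*(-8) - 9*4*(-8))/((-8)*(1 + 4)))*(-122) = (-6 - ⅛*(-21/4 + 4 + 72 + 288)/5)*(-122) = (-6 - ⅛*⅕*1435/4)*(-122) = (-6 - 287/32)*(-122) = -479/32*(-122) = 29219/16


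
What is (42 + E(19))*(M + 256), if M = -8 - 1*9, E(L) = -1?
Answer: 9799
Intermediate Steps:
M = -17 (M = -8 - 9 = -17)
(42 + E(19))*(M + 256) = (42 - 1)*(-17 + 256) = 41*239 = 9799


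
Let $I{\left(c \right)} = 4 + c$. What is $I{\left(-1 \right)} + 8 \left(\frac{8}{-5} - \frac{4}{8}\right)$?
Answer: $- \frac{69}{5} \approx -13.8$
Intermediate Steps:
$I{\left(-1 \right)} + 8 \left(\frac{8}{-5} - \frac{4}{8}\right) = \left(4 - 1\right) + 8 \left(\frac{8}{-5} - \frac{4}{8}\right) = 3 + 8 \left(8 \left(- \frac{1}{5}\right) - \frac{1}{2}\right) = 3 + 8 \left(- \frac{8}{5} - \frac{1}{2}\right) = 3 + 8 \left(- \frac{21}{10}\right) = 3 - \frac{84}{5} = - \frac{69}{5}$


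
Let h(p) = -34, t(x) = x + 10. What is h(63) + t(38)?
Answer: 14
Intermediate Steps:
t(x) = 10 + x
h(63) + t(38) = -34 + (10 + 38) = -34 + 48 = 14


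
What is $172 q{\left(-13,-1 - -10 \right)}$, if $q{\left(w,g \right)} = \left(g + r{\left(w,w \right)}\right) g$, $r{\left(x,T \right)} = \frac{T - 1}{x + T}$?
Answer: $\frac{191952}{13} \approx 14766.0$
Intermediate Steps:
$r{\left(x,T \right)} = \frac{-1 + T}{T + x}$
$q{\left(w,g \right)} = g \left(g + \frac{-1 + w}{2 w}\right)$ ($q{\left(w,g \right)} = \left(g + \frac{-1 + w}{w + w}\right) g = \left(g + \frac{-1 + w}{2 w}\right) g = g \left(g + \frac{-1 + w}{2 w}\right)$)
$172 q{\left(-13,-1 - -10 \right)} = 172 \left(\left(-1 - -10\right)^{2} + \frac{-1 - -10}{2} - \frac{-1 - -10}{2 \left(-13\right)}\right) = 172 \left(\left(-1 + 10\right)^{2} + \frac{-1 + 10}{2} - \frac{1}{2} \left(-1 + 10\right) \left(- \frac{1}{13}\right)\right) = 172 \left(9^{2} + \frac{1}{2} \cdot 9 - \frac{9}{2} \left(- \frac{1}{13}\right)\right) = 172 \left(81 + \frac{9}{2} + \frac{9}{26}\right) = 172 \cdot \frac{1116}{13} = \frac{191952}{13}$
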